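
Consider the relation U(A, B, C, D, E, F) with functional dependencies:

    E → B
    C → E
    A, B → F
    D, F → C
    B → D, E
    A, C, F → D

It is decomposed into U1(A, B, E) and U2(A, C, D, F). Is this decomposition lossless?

No

Common attributes: U1 ∩ U2 = {A}.
No dependency enlarges {A}, so (A)⁺ = {A}.
The closure contains neither all of U1 = {A, B, E} nor all of U2 = {A, C, D, F}, so the common attributes are not a superkey of either fragment. The join is lossy.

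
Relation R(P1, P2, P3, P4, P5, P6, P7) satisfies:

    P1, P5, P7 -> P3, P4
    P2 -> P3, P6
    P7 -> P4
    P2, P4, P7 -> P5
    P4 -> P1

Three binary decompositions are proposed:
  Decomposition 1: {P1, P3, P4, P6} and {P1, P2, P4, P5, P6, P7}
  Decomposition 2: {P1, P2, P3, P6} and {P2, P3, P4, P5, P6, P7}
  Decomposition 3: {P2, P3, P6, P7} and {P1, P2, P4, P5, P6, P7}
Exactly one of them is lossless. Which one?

Decomposition 1: common = {P1, P4, P6}, closure = {P1, P4, P6} → lossy.
Decomposition 2: common = {P2, P3, P6}, closure = {P2, P3, P6} → lossy.
Decomposition 3: common = {P2, P6, P7}, closure = {P1, P2, P3, P4, P5, P6, P7} → lossless.

Decomposition 3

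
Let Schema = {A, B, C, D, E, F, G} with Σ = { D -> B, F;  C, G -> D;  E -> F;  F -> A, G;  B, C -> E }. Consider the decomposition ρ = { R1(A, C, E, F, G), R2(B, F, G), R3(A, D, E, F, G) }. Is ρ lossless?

Chase test. Columns are A, B, C, D, E, F, G; row i has aⱼ where attribute j ∈ Ri, else bᵢⱼ.
Initial tableau (one row per fragment):
  row 1: a1 b12 a3 b14 a5 a6 a7
  row 2: b21 a2 b23 b24 b25 a6 a7
  row 3: a1 b32 b33 a4 a5 a6 a7
Rows 1 and 2 agree on F; apply F→A, G and equate their A, G entries.
No row becomes fully distinguished — the join is lossy.

No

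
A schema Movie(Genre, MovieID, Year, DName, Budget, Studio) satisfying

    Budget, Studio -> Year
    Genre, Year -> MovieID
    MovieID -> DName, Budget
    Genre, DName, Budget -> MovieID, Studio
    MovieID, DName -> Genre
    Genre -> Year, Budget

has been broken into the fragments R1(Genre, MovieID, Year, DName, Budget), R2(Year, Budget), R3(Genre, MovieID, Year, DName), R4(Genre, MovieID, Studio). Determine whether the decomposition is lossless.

Chase test. Columns are Genre, MovieID, Year, DName, Budget, Studio; row i has aⱼ where attribute j ∈ Ri, else bᵢⱼ.
Initial tableau (one row per fragment):
  row 1: a1 a2 a3 a4 a5 b16
  row 2: b21 b22 a3 b24 a5 b26
  row 3: a1 a2 a3 a4 b35 b36
  row 4: a1 a2 b43 b44 b45 a6
Rows 1 and 3 agree on MovieID; apply MovieID→DName, Budget and equate their DName, Budget entries.
Rows 1 and 4 agree on MovieID; apply MovieID→DName, Budget and equate their DName, Budget entries.
Rows 1 and 3 agree on Genre, DName, Budget; apply Genre, DName, Budget→MovieID, Studio and equate their MovieID, Studio entries.
Rows 1 and 4 agree on Genre, DName, Budget; apply Genre, DName, Budget→MovieID, Studio and equate their MovieID, Studio entries.
Rows 1 and 4 agree on Genre; apply Genre→Year, Budget and equate their Year, Budget entries.
Row 1 is now all distinguished symbols — the join is lossless.

Yes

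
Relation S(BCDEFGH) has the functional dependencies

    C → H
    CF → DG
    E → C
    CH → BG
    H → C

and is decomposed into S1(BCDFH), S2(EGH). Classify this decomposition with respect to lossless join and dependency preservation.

Lossless test: (H)⁺ = {BCGH}, which is a superkey of neither fragment — lossy.
Dependency preservation: CF → DG; E → C; CH → BG are not contained in any single fragment, but the restricted closure of each left-hand side across the fragments still reaches the right-hand side; the remaining FDs each lie inside some fragment. All dependencies are preserved.

lossy but dependency-preserving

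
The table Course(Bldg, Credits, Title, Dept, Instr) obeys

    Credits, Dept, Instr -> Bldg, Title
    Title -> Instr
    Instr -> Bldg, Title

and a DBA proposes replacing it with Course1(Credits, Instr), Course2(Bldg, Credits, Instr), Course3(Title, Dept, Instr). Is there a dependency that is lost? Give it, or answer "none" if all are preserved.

none

Credits, Dept, Instr → Bldg, Title: restricted closure across fragments reaches Bldg, Title.
Title → Instr lies within Course3.
Instr → Bldg, Title: restricted closure across fragments reaches Bldg, Title.
Every dependency is enforceable on the fragments, so the decomposition is dependency-preserving.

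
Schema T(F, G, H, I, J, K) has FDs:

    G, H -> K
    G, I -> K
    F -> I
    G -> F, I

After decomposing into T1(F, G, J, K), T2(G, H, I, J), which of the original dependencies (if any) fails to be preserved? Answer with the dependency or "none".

Check F → I: no single fragment contains all of {F, I}, and the restricted closure of {F} across the fragments never reaches {I}.
G, H → K is preserved.
G, I → K is preserved.
G → F, I is preserved.

F -> I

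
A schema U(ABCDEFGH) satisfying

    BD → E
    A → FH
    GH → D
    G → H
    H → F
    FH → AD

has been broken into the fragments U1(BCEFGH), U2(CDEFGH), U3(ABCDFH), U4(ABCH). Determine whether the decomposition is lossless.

Chase test. Columns are ABCDEFGH; row i has aⱼ where attribute j ∈ Ui, else bᵢⱼ.
Initial tableau (one row per fragment):
  row 1: b11 a2 a3 b14 a5 a6 a7 a8
  row 2: b21 b22 a3 a4 a5 a6 a7 a8
  row 3: a1 a2 a3 a4 b35 a6 b37 a8
  row 4: a1 a2 a3 b44 b45 b46 b47 a8
Rows 3 and 4 agree on A; apply A→FH and equate their FH entries.
Rows 1 and 2 agree on GH; apply GH→D and equate their D entries.
Rows 1 and 2 agree on FH; apply FH→AD and equate their AD entries.
Rows 1 and 3 agree on FH; apply FH→AD and equate their AD entries.
Rows 1 and 4 agree on FH; apply FH→AD and equate their AD entries.
Rows 1 and 3 agree on BD; apply BD→E and equate their E entries.
Rows 1 and 4 agree on BD; apply BD→E and equate their E entries.
Row 1 is now all distinguished symbols — the join is lossless.

Yes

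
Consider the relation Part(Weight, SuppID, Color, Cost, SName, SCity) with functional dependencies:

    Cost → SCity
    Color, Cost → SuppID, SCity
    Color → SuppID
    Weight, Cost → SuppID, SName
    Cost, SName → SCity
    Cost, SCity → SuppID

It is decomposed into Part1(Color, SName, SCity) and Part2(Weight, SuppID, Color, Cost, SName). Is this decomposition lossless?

No

Common attributes: Part1 ∩ Part2 = {Color, SName}.
Closure of {Color, SName}: Color → SuppID applies, adding SuppID. So (Color, SName)⁺ = {SuppID, Color, SName}.
The closure contains neither all of Part1 = {Color, SName, SCity} nor all of Part2 = {Weight, SuppID, Color, Cost, SName}, so the common attributes are not a superkey of either fragment. The join is lossy.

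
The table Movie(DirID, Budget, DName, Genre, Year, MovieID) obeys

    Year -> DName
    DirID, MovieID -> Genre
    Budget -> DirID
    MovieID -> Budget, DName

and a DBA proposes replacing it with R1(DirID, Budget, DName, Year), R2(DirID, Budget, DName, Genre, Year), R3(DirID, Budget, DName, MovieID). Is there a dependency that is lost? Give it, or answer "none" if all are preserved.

DirID, MovieID -> Genre

Check DirID, MovieID → Genre: no single fragment contains all of {DirID, Genre, MovieID}, and the restricted closure of {DirID, MovieID} across the fragments never reaches {Genre}.
Year → DName is preserved.
Budget → DirID is preserved.
MovieID → Budget, DName is preserved.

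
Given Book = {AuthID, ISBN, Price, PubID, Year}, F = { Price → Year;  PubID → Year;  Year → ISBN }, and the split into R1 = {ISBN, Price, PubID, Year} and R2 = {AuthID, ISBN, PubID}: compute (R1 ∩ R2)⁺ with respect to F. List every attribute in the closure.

ISBN, PubID, Year

R1 ∩ R2 = {ISBN, PubID}.
PubID → Year applies, adding Year
Closure: {ISBN, PubID, Year}.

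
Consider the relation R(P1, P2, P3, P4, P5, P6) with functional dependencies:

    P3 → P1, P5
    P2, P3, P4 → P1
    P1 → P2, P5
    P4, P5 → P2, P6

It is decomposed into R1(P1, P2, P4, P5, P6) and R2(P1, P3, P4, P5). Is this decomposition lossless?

Common attributes: R1 ∩ R2 = {P1, P4, P5}.
Closure of {P1, P4, P5}: P1 → P2, P5 applies, adding P2; P4, P5 → P2, P6 applies, adding P6. So (P1, P4, P5)⁺ = {P1, P2, P4, P5, P6}.
This closure contains every attribute of R1, so R1 ∩ R2 → R1. The join is lossless.

Yes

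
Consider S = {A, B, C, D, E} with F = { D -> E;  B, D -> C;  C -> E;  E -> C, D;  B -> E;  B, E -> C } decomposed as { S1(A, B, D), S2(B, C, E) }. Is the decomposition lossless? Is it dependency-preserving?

Lossless test: (B)⁺ = {B, C, D, E}, which contains all of one fragment — lossless.
Dependency preservation: the restricted closure of {D} across the fragments never reaches {E}, so D → E cannot be enforced without a join — not preserved.

lossless but not dependency-preserving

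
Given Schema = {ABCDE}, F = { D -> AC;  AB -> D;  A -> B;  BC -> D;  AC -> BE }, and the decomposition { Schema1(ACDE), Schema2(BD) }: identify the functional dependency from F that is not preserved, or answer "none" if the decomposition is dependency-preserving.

BC -> D

Check BC → D: no single fragment contains all of {BCD}, and the restricted closure of {BC} across the fragments never reaches {D}.
D → AC is preserved.
AB → D is preserved.
A → B is preserved.
AC → BE is preserved.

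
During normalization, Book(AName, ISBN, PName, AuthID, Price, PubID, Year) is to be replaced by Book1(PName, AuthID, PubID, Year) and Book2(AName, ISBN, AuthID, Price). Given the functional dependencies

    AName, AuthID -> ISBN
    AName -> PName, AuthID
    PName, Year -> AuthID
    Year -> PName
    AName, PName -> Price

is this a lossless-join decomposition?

No

Common attributes: Book1 ∩ Book2 = {AuthID}.
No dependency enlarges {AuthID}, so (AuthID)⁺ = {AuthID}.
The closure contains neither all of Book1 = {PName, AuthID, PubID, Year} nor all of Book2 = {AName, ISBN, AuthID, Price}, so the common attributes are not a superkey of either fragment. The join is lossy.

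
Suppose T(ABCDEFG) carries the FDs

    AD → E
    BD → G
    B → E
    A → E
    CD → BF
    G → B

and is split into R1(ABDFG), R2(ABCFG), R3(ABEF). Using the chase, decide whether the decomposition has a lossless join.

No

Chase test. Columns are ABCDEFG; row i has aⱼ where attribute j ∈ Ri, else bᵢⱼ.
Initial tableau (one row per fragment):
  row 1: a1 a2 b13 a4 b15 a6 a7
  row 2: a1 a2 a3 b24 b25 a6 a7
  row 3: a1 a2 b33 b34 a5 a6 b37
Rows 1 and 2 agree on B; apply B→E and equate their E entries.
Rows 1 and 3 agree on B; apply B→E and equate their E entries.
No row becomes fully distinguished — the join is lossy.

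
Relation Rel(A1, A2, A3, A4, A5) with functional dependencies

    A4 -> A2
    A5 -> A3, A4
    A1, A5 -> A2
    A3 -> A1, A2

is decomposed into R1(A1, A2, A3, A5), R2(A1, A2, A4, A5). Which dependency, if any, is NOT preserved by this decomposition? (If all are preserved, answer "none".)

none

A4 → A2 lies within R2.
A5 → A3, A4: restricted closure across fragments reaches A3, A4.
A1, A5 → A2 lies within R1.
A3 → A1, A2 lies within R1.
Every dependency is enforceable on the fragments, so the decomposition is dependency-preserving.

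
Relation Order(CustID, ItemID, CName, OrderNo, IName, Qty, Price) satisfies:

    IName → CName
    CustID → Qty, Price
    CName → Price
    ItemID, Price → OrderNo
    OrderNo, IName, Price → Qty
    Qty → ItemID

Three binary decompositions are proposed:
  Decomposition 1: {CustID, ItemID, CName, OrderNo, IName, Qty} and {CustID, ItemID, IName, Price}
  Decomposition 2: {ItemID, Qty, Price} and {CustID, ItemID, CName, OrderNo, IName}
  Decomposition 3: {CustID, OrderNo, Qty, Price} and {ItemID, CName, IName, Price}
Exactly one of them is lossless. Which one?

Decomposition 1: common = {CustID, ItemID, IName}, closure = {CustID, ItemID, CName, OrderNo, IName, Qty, Price} → lossless.
Decomposition 2: common = {ItemID}, closure = {ItemID} → lossy.
Decomposition 3: common = {Price}, closure = {Price} → lossy.

Decomposition 1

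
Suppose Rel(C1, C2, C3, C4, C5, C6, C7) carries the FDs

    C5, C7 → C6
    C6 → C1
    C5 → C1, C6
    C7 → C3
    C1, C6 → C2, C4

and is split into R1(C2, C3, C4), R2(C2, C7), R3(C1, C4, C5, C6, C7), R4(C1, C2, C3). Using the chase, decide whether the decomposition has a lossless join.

Chase test. Columns are C1, C2, C3, C4, C5, C6, C7; row i has aⱼ where attribute j ∈ Ri, else bᵢⱼ.
Initial tableau (one row per fragment):
  row 1: b11 a2 a3 a4 b15 b16 b17
  row 2: b21 a2 b23 b24 b25 b26 a7
  row 3: a1 b32 b33 a4 a5 a6 a7
  row 4: a1 a2 a3 b44 b45 b46 b47
Rows 2 and 3 agree on C7; apply C7→C3 and equate their C3 entries.
No row becomes fully distinguished — the join is lossy.

No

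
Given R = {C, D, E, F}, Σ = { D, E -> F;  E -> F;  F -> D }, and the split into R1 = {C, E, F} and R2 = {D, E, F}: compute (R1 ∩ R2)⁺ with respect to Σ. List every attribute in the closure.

R1 ∩ R2 = {E, F}.
F → D applies, adding D
Closure: {D, E, F}.

D, E, F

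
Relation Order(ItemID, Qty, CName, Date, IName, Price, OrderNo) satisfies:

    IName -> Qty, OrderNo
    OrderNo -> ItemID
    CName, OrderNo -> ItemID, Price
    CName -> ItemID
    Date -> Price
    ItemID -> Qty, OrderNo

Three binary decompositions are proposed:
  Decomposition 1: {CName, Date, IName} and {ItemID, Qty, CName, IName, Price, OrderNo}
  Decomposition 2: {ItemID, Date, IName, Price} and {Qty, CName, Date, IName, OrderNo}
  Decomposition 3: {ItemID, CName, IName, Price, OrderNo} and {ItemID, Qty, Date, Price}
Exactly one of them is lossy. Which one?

Decomposition 3

Decomposition 1: common = {CName, IName}, closure = {ItemID, Qty, CName, IName, Price, OrderNo} → lossless.
Decomposition 2: common = {Date, IName}, closure = {ItemID, Qty, Date, IName, Price, OrderNo} → lossless.
Decomposition 3: common = {ItemID, Price}, closure = {ItemID, Qty, Price, OrderNo} → lossy.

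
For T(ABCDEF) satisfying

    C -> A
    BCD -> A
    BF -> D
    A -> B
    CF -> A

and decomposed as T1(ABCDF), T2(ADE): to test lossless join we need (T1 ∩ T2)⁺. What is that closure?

ABD

T1 ∩ T2 = {AD}.
A → B applies, adding B
Closure: {ABD}.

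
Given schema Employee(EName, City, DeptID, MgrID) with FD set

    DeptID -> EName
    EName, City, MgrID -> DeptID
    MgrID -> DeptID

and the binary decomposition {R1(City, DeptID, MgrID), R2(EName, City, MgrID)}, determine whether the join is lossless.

Common attributes: R1 ∩ R2 = {City, MgrID}.
Closure of {City, MgrID}: MgrID → DeptID applies, adding DeptID; DeptID → EName applies, adding EName. So (City, MgrID)⁺ = {EName, City, DeptID, MgrID}.
This closure contains every attribute of R1, so R1 ∩ R2 → R1. The join is lossless.

Yes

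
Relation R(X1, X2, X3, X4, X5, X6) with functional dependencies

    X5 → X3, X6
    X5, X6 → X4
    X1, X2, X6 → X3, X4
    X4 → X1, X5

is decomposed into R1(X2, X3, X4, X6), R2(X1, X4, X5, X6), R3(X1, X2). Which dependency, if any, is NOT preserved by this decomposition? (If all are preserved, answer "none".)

Check X1, X2, X6 → X3, X4: no single fragment contains all of {X1, X2, X3, X4, X6}, and the restricted closure of {X1, X2, X6} across the fragments never reaches {X3, X4}.
X5 → X3, X6 is preserved.
X5, X6 → X4 is preserved.
X4 → X1, X5 is preserved.

X1, X2, X6 → X3, X4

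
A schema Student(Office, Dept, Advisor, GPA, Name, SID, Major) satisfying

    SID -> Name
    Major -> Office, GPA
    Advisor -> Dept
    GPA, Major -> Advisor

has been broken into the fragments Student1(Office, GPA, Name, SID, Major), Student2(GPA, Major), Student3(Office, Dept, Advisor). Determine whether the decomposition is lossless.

Chase test. Columns are Office, Dept, Advisor, GPA, Name, SID, Major; row i has aⱼ where attribute j ∈ Studenti, else bᵢⱼ.
Initial tableau (one row per fragment):
  row 1: a1 b12 b13 a4 a5 a6 a7
  row 2: b21 b22 b23 a4 b25 b26 a7
  row 3: a1 a2 a3 b34 b35 b36 b37
Rows 1 and 2 agree on Major; apply Major→Office, GPA and equate their Office, GPA entries.
Rows 1 and 2 agree on GPA, Major; apply GPA, Major→Advisor and equate their Advisor entries.
Rows 1 and 2 agree on Advisor; apply Advisor→Dept and equate their Dept entries.
No row becomes fully distinguished — the join is lossy.

No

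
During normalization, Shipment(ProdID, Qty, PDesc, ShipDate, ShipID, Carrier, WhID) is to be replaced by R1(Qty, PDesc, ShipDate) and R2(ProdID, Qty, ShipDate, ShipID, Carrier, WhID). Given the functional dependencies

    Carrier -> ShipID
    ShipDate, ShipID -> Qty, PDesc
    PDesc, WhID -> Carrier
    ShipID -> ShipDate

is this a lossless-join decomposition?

No

Common attributes: R1 ∩ R2 = {Qty, ShipDate}.
No dependency enlarges {Qty, ShipDate}, so (Qty, ShipDate)⁺ = {Qty, ShipDate}.
The closure contains neither all of R1 = {Qty, PDesc, ShipDate} nor all of R2 = {ProdID, Qty, ShipDate, ShipID, Carrier, WhID}, so the common attributes are not a superkey of either fragment. The join is lossy.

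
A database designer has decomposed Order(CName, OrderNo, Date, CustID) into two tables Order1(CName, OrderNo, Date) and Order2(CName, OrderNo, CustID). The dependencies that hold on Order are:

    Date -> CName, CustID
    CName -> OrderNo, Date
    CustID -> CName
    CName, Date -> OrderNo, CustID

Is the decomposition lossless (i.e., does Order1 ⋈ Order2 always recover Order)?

Yes

Common attributes: Order1 ∩ Order2 = {CName, OrderNo}.
Closure of {CName, OrderNo}: CName → OrderNo, Date applies, adding Date; CName, Date → OrderNo, CustID applies, adding CustID. So (CName, OrderNo)⁺ = {CName, OrderNo, Date, CustID}.
This closure contains every attribute of Order1, so Order1 ∩ Order2 → Order1. The join is lossless.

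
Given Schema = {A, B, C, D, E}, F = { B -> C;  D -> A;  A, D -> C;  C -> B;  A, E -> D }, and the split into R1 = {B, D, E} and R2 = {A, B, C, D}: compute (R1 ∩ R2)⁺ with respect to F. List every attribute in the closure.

R1 ∩ R2 = {B, D}.
B → C applies, adding C
D → A applies, adding A
Closure: {A, B, C, D}.

A, B, C, D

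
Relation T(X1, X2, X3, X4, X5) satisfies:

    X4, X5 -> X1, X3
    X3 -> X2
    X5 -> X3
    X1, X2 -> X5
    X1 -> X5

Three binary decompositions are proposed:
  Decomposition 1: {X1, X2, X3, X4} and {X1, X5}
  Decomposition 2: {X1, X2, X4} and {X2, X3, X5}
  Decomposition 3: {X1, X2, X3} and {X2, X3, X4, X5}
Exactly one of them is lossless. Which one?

Decomposition 1

Decomposition 1: common = {X1}, closure = {X1, X2, X3, X5} → lossless.
Decomposition 2: common = {X2}, closure = {X2} → lossy.
Decomposition 3: common = {X2, X3}, closure = {X2, X3} → lossy.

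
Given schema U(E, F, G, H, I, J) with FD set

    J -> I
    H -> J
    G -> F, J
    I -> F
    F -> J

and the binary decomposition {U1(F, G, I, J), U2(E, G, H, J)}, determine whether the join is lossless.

Common attributes: U1 ∩ U2 = {G, J}.
Closure of {G, J}: J → I applies, adding I; G → F, J applies, adding F. So (G, J)⁺ = {F, G, I, J}.
This closure contains every attribute of U1, so U1 ∩ U2 → U1. The join is lossless.

Yes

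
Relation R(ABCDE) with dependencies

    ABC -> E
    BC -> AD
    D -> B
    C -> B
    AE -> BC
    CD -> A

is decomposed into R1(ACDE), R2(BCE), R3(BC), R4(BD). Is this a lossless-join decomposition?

Yes

Chase test. Columns are ABCDE; row i has aⱼ where attribute j ∈ Ri, else bᵢⱼ.
Initial tableau (one row per fragment):
  row 1: a1 b12 a3 a4 a5
  row 2: b21 a2 a3 b24 a5
  row 3: b31 a2 a3 b34 b35
  row 4: b41 a2 b43 a4 b45
Rows 2 and 3 agree on BC; apply BC→AD and equate their AD entries.
Rows 1 and 4 agree on D; apply D→B and equate their B entries.
Rows 2 and 3 agree on ABC; apply ABC→E and equate their E entries.
Rows 1 and 2 agree on BC; apply BC→AD and equate their AD entries.
Row 1 is now all distinguished symbols — the join is lossless.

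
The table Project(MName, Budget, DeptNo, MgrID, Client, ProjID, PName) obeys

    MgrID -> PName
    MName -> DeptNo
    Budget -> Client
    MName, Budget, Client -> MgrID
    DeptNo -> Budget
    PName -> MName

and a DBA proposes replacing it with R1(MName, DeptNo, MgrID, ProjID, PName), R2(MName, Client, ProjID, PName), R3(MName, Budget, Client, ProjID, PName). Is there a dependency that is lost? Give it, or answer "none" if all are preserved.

DeptNo -> Budget

Check DeptNo → Budget: no single fragment contains all of {Budget, DeptNo}, and the restricted closure of {DeptNo} across the fragments never reaches {Budget}.
MgrID → PName is preserved.
MName → DeptNo is preserved.
Budget → Client is preserved.
MName, Budget, Client → MgrID is preserved.
PName → MName is preserved.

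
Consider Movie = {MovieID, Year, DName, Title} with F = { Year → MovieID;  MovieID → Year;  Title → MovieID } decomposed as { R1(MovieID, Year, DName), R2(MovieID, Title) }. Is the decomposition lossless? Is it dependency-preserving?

Lossless test: (MovieID)⁺ = {MovieID, Year}, which is a superkey of neither fragment — lossy.
Dependency preservation: every FD's attributes lie within a single fragment, so each can be enforced locally — preserved.

lossy but dependency-preserving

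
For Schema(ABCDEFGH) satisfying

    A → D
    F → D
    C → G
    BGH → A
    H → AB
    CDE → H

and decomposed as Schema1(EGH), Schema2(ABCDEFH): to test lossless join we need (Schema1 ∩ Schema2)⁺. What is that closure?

Schema1 ∩ Schema2 = {EH}.
H → AB applies, adding AB
A → D applies, adding D
Closure: {ABDEH}.

ABDEH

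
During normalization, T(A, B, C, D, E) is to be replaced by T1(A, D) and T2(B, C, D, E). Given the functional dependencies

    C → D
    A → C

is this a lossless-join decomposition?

Common attributes: T1 ∩ T2 = {D}.
No dependency enlarges {D}, so (D)⁺ = {D}.
The closure contains neither all of T1 = {A, D} nor all of T2 = {B, C, D, E}, so the common attributes are not a superkey of either fragment. The join is lossy.

No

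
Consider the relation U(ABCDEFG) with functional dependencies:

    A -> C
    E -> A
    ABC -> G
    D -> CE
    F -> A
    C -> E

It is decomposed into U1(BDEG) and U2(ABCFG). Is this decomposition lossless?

Common attributes: U1 ∩ U2 = {BG}.
No dependency enlarges {BG}, so (BG)⁺ = {BG}.
The closure contains neither all of U1 = {BDEG} nor all of U2 = {ABCFG}, so the common attributes are not a superkey of either fragment. The join is lossy.

No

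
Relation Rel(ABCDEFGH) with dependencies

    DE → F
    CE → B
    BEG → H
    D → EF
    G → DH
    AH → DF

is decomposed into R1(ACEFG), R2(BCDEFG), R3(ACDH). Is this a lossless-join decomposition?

Chase test. Columns are ABCDEFGH; row i has aⱼ where attribute j ∈ Ri, else bᵢⱼ.
Initial tableau (one row per fragment):
  row 1: a1 b12 a3 b14 a5 a6 a7 b18
  row 2: b21 a2 a3 a4 a5 a6 a7 b28
  row 3: a1 b32 a3 a4 b35 b36 b37 a8
Rows 1 and 2 agree on CE; apply CE→B and equate their B entries.
Rows 1 and 2 agree on BEG; apply BEG→H and equate their H entries.
Rows 2 and 3 agree on D; apply D→EF and equate their EF entries.
Rows 1 and 2 agree on G; apply G→DH and equate their DH entries.
Rows 1 and 3 agree on CE; apply CE→B and equate their B entries.
No row becomes fully distinguished — the join is lossy.

No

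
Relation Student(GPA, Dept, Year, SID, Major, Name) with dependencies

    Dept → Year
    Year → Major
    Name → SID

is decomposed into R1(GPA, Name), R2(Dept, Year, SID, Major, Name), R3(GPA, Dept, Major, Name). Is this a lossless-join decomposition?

Yes

Chase test. Columns are GPA, Dept, Year, SID, Major, Name; row i has aⱼ where attribute j ∈ Ri, else bᵢⱼ.
Initial tableau (one row per fragment):
  row 1: a1 b12 b13 b14 b15 a6
  row 2: b21 a2 a3 a4 a5 a6
  row 3: a1 a2 b33 b34 a5 a6
Rows 2 and 3 agree on Dept; apply Dept→Year and equate their Year entries.
Rows 1 and 2 agree on Name; apply Name→SID and equate their SID entries.
Rows 1 and 3 agree on Name; apply Name→SID and equate their SID entries.
Row 3 is now all distinguished symbols — the join is lossless.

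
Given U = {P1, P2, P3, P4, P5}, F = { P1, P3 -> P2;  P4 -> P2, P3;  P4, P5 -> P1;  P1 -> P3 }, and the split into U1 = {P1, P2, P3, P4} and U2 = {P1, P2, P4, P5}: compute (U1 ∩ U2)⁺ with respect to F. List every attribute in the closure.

U1 ∩ U2 = {P1, P2, P4}.
P4 → P2, P3 applies, adding P3
Closure: {P1, P2, P3, P4}.

P1, P2, P3, P4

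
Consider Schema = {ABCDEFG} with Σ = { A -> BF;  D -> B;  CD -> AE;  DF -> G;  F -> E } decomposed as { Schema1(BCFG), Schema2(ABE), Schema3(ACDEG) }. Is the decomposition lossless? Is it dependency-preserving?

Lossless test (chase): Rows 2 and 3 agree on A; apply A→BF and equate their BF entries. No row becomes fully distinguished — the join is lossy.
Dependency preservation: the restricted closure of {A} across the fragments never reaches {BF}, so A → BF cannot be enforced without a join — not preserved.

lossy and not dependency-preserving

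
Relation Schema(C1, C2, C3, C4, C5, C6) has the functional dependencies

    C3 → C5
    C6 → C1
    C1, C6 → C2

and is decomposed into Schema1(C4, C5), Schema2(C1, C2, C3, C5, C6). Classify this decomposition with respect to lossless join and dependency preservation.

lossy but dependency-preserving

Lossless test: (C5)⁺ = {C5}, which is a superkey of neither fragment — lossy.
Dependency preservation: every FD's attributes lie within a single fragment, so each can be enforced locally — preserved.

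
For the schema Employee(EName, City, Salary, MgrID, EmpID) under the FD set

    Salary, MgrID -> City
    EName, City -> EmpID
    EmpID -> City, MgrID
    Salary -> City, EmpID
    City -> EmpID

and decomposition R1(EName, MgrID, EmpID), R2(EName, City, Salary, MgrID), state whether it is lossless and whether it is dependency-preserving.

lossy and not dependency-preserving

Lossless test: (EName, MgrID)⁺ = {EName, MgrID}, which is a superkey of neither fragment — lossy.
Dependency preservation: the restricted closure of {EName, City} across the fragments never reaches {EmpID}, so EName, City → EmpID cannot be enforced without a join — not preserved.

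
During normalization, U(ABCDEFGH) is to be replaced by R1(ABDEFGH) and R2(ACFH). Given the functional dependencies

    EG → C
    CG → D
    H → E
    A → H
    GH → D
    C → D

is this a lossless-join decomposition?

Common attributes: R1 ∩ R2 = {AFH}.
Closure of {AFH}: H → E applies, adding E. So (AFH)⁺ = {AEFH}.
The closure contains neither all of R1 = {ABDEFGH} nor all of R2 = {ACFH}, so the common attributes are not a superkey of either fragment. The join is lossy.

No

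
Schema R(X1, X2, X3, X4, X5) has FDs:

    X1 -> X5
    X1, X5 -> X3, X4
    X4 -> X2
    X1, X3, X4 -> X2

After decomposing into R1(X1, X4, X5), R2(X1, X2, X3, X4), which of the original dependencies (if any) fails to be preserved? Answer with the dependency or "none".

none

X1 → X5 lies within R1.
X1, X5 → X3, X4: restricted closure across fragments reaches X3, X4.
X4 → X2 lies within R2.
X1, X3, X4 → X2 lies within R2.
Every dependency is enforceable on the fragments, so the decomposition is dependency-preserving.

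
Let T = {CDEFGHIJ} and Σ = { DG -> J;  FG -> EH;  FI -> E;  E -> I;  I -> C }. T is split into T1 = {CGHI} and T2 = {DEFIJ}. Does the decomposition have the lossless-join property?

Common attributes: T1 ∩ T2 = {I}.
Closure of {I}: I → C applies, adding C. So (I)⁺ = {CI}.
The closure contains neither all of T1 = {CGHI} nor all of T2 = {DEFIJ}, so the common attributes are not a superkey of either fragment. The join is lossy.

No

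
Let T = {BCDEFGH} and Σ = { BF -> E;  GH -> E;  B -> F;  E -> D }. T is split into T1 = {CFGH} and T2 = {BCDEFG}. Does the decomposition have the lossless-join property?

Common attributes: T1 ∩ T2 = {CFG}.
No dependency enlarges {CFG}, so (CFG)⁺ = {CFG}.
The closure contains neither all of T1 = {CFGH} nor all of T2 = {BCDEFG}, so the common attributes are not a superkey of either fragment. The join is lossy.

No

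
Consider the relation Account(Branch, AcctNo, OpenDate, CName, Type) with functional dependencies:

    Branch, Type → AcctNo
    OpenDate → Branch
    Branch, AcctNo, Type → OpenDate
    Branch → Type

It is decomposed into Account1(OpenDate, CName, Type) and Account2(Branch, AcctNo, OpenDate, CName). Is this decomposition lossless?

Yes

Common attributes: Account1 ∩ Account2 = {OpenDate, CName}.
Closure of {OpenDate, CName}: OpenDate → Branch applies, adding Branch; Branch → Type applies, adding Type; Branch, Type → AcctNo applies, adding AcctNo. So (OpenDate, CName)⁺ = {Branch, AcctNo, OpenDate, CName, Type}.
This closure contains every attribute of Account1, so Account1 ∩ Account2 → Account1. The join is lossless.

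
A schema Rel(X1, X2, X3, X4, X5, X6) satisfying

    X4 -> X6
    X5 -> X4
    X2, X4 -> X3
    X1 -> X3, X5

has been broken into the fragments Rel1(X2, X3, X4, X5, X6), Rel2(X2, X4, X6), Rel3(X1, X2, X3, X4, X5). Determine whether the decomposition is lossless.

Yes

Chase test. Columns are X1, X2, X3, X4, X5, X6; row i has aⱼ where attribute j ∈ Reli, else bᵢⱼ.
Initial tableau (one row per fragment):
  row 1: b11 a2 a3 a4 a5 a6
  row 2: b21 a2 b23 a4 b25 a6
  row 3: a1 a2 a3 a4 a5 b36
Rows 1 and 3 agree on X4; apply X4→X6 and equate their X6 entries.
Rows 1 and 2 agree on X2, X4; apply X2, X4→X3 and equate their X3 entries.
Row 3 is now all distinguished symbols — the join is lossless.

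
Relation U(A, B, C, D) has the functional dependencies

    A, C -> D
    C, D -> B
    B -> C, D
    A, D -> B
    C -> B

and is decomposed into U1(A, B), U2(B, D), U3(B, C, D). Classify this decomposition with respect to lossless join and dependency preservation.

Lossless test (chase): Rows 1 and 2 agree on B; apply B→C, D and equate their C, D entries. Rows 1 and 3 agree on B; apply B→C, D and equate their C, D entries. Row 1 is now all distinguished symbols — the join is lossless.
Dependency preservation: the restricted closure of {A, D} across the fragments never reaches {B}, so A, D → B cannot be enforced without a join — not preserved.

lossless but not dependency-preserving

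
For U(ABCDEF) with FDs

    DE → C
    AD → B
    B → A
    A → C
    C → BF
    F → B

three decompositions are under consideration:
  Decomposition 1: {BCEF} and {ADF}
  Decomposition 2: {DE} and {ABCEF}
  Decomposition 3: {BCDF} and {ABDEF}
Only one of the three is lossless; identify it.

Decomposition 1: common = {F}, closure = {ABCF} → lossy.
Decomposition 2: common = {E}, closure = {E} → lossy.
Decomposition 3: common = {BDF}, closure = {ABCDF} → lossless.

Decomposition 3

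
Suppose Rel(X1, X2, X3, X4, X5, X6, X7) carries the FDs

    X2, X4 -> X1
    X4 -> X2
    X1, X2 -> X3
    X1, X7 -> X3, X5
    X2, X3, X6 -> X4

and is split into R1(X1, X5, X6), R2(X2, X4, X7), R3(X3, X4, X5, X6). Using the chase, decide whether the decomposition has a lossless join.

Chase test. Columns are X1, X2, X3, X4, X5, X6, X7; row i has aⱼ where attribute j ∈ Ri, else bᵢⱼ.
Initial tableau (one row per fragment):
  row 1: a1 b12 b13 b14 a5 a6 b17
  row 2: b21 a2 b23 a4 b25 b26 a7
  row 3: b31 b32 a3 a4 a5 a6 b37
Rows 2 and 3 agree on X4; apply X4→X2 and equate their X2 entries.
Rows 2 and 3 agree on X2, X4; apply X2, X4→X1 and equate their X1 entries.
Rows 2 and 3 agree on X1, X2; apply X1, X2→X3 and equate their X3 entries.
No row becomes fully distinguished — the join is lossy.

No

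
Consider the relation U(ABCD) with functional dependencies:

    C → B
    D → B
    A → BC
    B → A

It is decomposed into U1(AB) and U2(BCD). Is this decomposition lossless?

Common attributes: U1 ∩ U2 = {B}.
Closure of {B}: B → A applies, adding A; A → BC applies, adding C. So (B)⁺ = {ABC}.
This closure contains every attribute of U1, so U1 ∩ U2 → U1. The join is lossless.

Yes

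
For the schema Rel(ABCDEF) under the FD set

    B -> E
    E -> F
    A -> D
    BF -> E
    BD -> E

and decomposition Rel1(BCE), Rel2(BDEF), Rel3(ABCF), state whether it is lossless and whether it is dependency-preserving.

Lossless test (chase): Rows 1 and 3 agree on B; apply B→E and equate their E entries. Rows 1 and 2 agree on E; apply E→F and equate their F entries. No row becomes fully distinguished — the join is lossy.
Dependency preservation: the restricted closure of {A} across the fragments never reaches {D}, so A → D cannot be enforced without a join — not preserved.

lossy and not dependency-preserving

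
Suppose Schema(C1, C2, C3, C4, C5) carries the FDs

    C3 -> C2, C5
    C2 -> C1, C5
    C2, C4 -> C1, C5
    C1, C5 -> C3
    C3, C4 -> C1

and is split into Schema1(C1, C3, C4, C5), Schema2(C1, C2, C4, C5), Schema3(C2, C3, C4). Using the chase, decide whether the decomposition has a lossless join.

Chase test. Columns are C1, C2, C3, C4, C5; row i has aⱼ where attribute j ∈ Schemai, else bᵢⱼ.
Initial tableau (one row per fragment):
  row 1: a1 b12 a3 a4 a5
  row 2: a1 a2 b23 a4 a5
  row 3: b31 a2 a3 a4 b35
Rows 1 and 3 agree on C3; apply C3→C2, C5 and equate their C2, C5 entries.
Rows 1 and 3 agree on C2; apply C2→C1, C5 and equate their C1, C5 entries.
Rows 1 and 2 agree on C1, C5; apply C1, C5→C3 and equate their C3 entries.
Row 1 is now all distinguished symbols — the join is lossless.

Yes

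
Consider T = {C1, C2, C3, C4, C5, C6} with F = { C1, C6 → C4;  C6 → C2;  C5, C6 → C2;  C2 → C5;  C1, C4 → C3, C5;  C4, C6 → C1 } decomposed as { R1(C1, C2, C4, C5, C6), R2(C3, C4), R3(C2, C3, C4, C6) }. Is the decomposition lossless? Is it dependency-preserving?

lossless but not dependency-preserving

Lossless test (chase): Rows 1 and 3 agree on C2; apply C2→C5 and equate their C5 entries. Rows 1 and 3 agree on C4, C6; apply C4, C6→C1 and equate their C1 entries. Rows 1 and 3 agree on C1, C4; apply C1, C4→C3, C5 and equate their C3, C5 entries. Row 1 is now all distinguished symbols — the join is lossless.
Dependency preservation: the restricted closure of {C1, C4} across the fragments never reaches {C3, C5}, so C1, C4 → C3, C5 cannot be enforced without a join — not preserved.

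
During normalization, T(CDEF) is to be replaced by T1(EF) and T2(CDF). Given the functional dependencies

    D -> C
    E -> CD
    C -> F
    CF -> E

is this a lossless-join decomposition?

Common attributes: T1 ∩ T2 = {F}.
No dependency enlarges {F}, so (F)⁺ = {F}.
The closure contains neither all of T1 = {EF} nor all of T2 = {CDF}, so the common attributes are not a superkey of either fragment. The join is lossy.

No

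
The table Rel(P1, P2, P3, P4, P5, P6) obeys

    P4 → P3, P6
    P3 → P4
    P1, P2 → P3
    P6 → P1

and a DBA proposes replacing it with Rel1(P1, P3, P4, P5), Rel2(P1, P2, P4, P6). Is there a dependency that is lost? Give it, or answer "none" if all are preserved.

none

P4 → P3, P6: restricted closure across fragments reaches P3, P6.
P3 → P4 lies within Rel1.
P1, P2 → P3: restricted closure across fragments reaches P3.
P6 → P1 lies within Rel2.
Every dependency is enforceable on the fragments, so the decomposition is dependency-preserving.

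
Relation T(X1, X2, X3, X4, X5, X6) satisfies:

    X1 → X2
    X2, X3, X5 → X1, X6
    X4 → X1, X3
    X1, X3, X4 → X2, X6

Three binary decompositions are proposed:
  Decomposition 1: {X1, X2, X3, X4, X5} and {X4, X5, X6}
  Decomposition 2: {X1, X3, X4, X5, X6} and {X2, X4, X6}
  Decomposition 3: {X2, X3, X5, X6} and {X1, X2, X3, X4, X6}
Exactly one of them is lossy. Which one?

Decomposition 1: common = {X4, X5}, closure = {X1, X2, X3, X4, X5, X6} → lossless.
Decomposition 2: common = {X4, X6}, closure = {X1, X2, X3, X4, X6} → lossless.
Decomposition 3: common = {X2, X3, X6}, closure = {X2, X3, X6} → lossy.

Decomposition 3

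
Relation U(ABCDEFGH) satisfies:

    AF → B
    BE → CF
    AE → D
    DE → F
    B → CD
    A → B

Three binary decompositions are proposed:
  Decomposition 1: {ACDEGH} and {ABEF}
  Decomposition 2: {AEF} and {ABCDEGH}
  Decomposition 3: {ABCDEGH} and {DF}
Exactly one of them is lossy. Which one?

Decomposition 3

Decomposition 1: common = {AE}, closure = {ABCDEF} → lossless.
Decomposition 2: common = {AE}, closure = {ABCDEF} → lossless.
Decomposition 3: common = {D}, closure = {D} → lossy.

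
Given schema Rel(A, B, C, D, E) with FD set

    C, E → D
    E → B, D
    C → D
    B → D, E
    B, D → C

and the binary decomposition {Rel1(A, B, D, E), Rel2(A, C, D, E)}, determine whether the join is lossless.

Yes

Common attributes: Rel1 ∩ Rel2 = {A, D, E}.
Closure of {A, D, E}: E → B, D applies, adding B; B, D → C applies, adding C. So (A, D, E)⁺ = {A, B, C, D, E}.
This closure contains every attribute of Rel1, so Rel1 ∩ Rel2 → Rel1. The join is lossless.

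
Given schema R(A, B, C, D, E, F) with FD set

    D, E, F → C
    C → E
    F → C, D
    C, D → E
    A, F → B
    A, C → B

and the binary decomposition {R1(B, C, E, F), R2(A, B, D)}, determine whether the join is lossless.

No

Common attributes: R1 ∩ R2 = {B}.
No dependency enlarges {B}, so (B)⁺ = {B}.
The closure contains neither all of R1 = {B, C, E, F} nor all of R2 = {A, B, D}, so the common attributes are not a superkey of either fragment. The join is lossy.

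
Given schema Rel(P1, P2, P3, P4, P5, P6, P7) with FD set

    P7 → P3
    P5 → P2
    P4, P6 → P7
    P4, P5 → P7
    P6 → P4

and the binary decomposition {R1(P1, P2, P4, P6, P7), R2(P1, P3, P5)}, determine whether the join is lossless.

Common attributes: R1 ∩ R2 = {P1}.
No dependency enlarges {P1}, so (P1)⁺ = {P1}.
The closure contains neither all of R1 = {P1, P2, P4, P6, P7} nor all of R2 = {P1, P3, P5}, so the common attributes are not a superkey of either fragment. The join is lossy.

No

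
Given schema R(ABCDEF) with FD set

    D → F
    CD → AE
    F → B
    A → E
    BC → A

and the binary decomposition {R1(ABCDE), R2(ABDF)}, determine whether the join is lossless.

Common attributes: R1 ∩ R2 = {ABD}.
Closure of {ABD}: D → F applies, adding F; A → E applies, adding E. So (ABD)⁺ = {ABDEF}.
This closure contains every attribute of R2, so R1 ∩ R2 → R2. The join is lossless.

Yes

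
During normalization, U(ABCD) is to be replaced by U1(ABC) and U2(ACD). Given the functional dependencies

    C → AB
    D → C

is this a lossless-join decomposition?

Common attributes: U1 ∩ U2 = {AC}.
Closure of {AC}: C → AB applies, adding B. So (AC)⁺ = {ABC}.
This closure contains every attribute of U1, so U1 ∩ U2 → U1. The join is lossless.

Yes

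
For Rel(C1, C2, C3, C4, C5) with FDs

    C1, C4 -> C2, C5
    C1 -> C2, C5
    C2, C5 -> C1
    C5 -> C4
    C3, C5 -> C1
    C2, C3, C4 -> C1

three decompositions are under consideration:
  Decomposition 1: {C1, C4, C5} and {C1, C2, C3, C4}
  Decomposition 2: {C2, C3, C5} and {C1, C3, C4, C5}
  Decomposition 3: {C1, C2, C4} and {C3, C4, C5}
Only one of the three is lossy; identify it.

Decomposition 1: common = {C1, C4}, closure = {C1, C2, C4, C5} → lossless.
Decomposition 2: common = {C3, C5}, closure = {C1, C2, C3, C4, C5} → lossless.
Decomposition 3: common = {C4}, closure = {C4} → lossy.

Decomposition 3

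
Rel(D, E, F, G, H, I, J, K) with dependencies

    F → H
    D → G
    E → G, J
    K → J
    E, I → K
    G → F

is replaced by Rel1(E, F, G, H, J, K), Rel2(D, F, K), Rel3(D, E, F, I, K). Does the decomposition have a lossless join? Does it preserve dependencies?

Lossless test (chase): Rows 1 and 2 agree on F; apply F→H and equate their H entries. Rows 1 and 3 agree on F; apply F→H and equate their H entries. Rows 2 and 3 agree on D; apply D→G and equate their G entries. Rows 1 and 3 agree on E; apply E→G, J and equate their G, J entries. Rows 1 and 2 agree on K; apply K→J and equate their J entries. Row 3 is now all distinguished symbols — the join is lossless.
Dependency preservation: the restricted closure of {D} across the fragments never reaches {G}, so D → G cannot be enforced without a join — not preserved.

lossless but not dependency-preserving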